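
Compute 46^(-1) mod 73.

Step 1: We need x such that 46 * x = 1 (mod 73).
Step 2: Using the extended Euclidean algorithm or trial:
  46 * 27 = 1242 = 17 * 73 + 1.
Step 3: Since 1242 mod 73 = 1, the inverse is x = 27.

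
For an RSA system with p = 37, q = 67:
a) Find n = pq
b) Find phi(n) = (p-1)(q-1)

Step 1: n = p * q = 37 * 67 = 2479.
Step 2: phi(n) = (p-1)(q-1) = 36 * 66 = 2376.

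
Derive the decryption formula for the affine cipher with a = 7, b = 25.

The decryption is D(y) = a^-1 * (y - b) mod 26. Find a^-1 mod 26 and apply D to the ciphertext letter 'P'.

Step 1: Find a^-1, the modular inverse of 7 mod 26.
Step 2: We need 7 * a^-1 = 1 (mod 26).
Step 3: 7 * 15 = 105 = 4 * 26 + 1, so a^-1 = 15.
Step 4: D(y) = 15(y - 25) mod 26.
Step 5: Apply to 'P' (y = 15): D(15) = 15 * (15 - 25) mod 26 = 15 * -10 mod 26 = 6 -> 'G'.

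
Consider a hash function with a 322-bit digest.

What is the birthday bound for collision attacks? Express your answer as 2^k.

Step 1: The birthday paradox gives collision probability ~50% after sqrt(2^n) = 2^(n/2) hashes.
Step 2: For 322-bit output: 2^(322/2) = 2^161.
Step 3: Approximately 2^161 hash computations needed.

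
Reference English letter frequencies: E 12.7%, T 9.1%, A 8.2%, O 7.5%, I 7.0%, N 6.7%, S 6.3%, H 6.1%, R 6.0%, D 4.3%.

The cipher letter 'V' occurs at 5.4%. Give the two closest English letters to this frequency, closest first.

Step 1: Observed frequency of 'V' is 5.4%.
Step 2: Compute distances to each reference frequency and sort:
  R (6.0%): difference = 0.6% <-- BEST
  H (6.1%): difference = 0.7% <-- RUNNER-UP
  S (6.3%): difference = 0.9%
  D (4.3%): difference = 1.1%
  N (6.7%): difference = 1.3%
Step 3: Most likely is 'R' (6.0%, diff 0.6%); second most likely is 'H' (6.1%, diff 0.7%).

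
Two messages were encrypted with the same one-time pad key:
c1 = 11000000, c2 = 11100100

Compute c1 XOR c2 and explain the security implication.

Step 1: c1 XOR c2 = (m1 XOR k) XOR (m2 XOR k).
Step 2: By XOR associativity/commutativity: = m1 XOR m2 XOR k XOR k = m1 XOR m2.
Step 3: 11000000 XOR 11100100 = 00100100 = 36.
Step 4: The key cancels out! An attacker learns m1 XOR m2 = 36, revealing the relationship between plaintexts.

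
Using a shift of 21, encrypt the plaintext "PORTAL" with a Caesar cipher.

Step 1: For each letter, shift forward by 21 positions (mod 26).
  P (position 15) -> position (15+21) mod 26 = 10 -> K
  O (position 14) -> position (14+21) mod 26 = 9 -> J
  R (position 17) -> position (17+21) mod 26 = 12 -> M
  T (position 19) -> position (19+21) mod 26 = 14 -> O
  A (position 0) -> position (0+21) mod 26 = 21 -> V
  L (position 11) -> position (11+21) mod 26 = 6 -> G
Result: KJMOVG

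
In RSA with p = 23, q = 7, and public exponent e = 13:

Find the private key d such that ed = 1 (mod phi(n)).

Step 1: n = 23 * 7 = 161.
Step 2: phi(n) = 22 * 6 = 132.
Step 3: Find d such that 13 * d = 1 (mod 132).
Step 4: d = 13^(-1) mod 132 = 61.
Verification: 13 * 61 = 793 = 6 * 132 + 1.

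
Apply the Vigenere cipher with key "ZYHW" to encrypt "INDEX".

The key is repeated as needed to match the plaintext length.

Step 1: Repeat key to match plaintext length:
  Plaintext: INDEX
  Key:       ZYHWZ
Step 2: Encrypt each letter:
  I(8) + Z(25) = (8+25) mod 26 = 7 = H
  N(13) + Y(24) = (13+24) mod 26 = 11 = L
  D(3) + H(7) = (3+7) mod 26 = 10 = K
  E(4) + W(22) = (4+22) mod 26 = 0 = A
  X(23) + Z(25) = (23+25) mod 26 = 22 = W
Ciphertext: HLKAW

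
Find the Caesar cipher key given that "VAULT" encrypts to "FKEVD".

Step 1: Compare first letters: V (position 21) -> F (position 5).
Step 2: Shift = (5 - 21) mod 26 = 10.
The shift value is 10.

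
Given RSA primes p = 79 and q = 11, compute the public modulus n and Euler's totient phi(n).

Step 1: n = p * q = 79 * 11 = 869.
Step 2: phi(n) = (p-1)(q-1) = 78 * 10 = 780.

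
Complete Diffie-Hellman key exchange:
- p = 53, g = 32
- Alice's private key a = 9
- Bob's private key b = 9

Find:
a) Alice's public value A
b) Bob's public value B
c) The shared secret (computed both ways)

Step 1: A = g^a mod p = 32^9 mod 53 = 41.
Step 2: B = g^b mod p = 32^9 mod 53 = 41.
Step 3: Alice computes s = B^a mod p = 41^9 mod 53 = 39.
Step 4: Bob computes s = A^b mod p = 41^9 mod 53 = 39.
Both sides agree: shared secret = 39.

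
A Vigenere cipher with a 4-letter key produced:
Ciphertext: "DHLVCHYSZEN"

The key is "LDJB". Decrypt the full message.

Step 1: Key 'LDJB' has length 4. Extended key: LDJBLDJBLDJ
Step 2: Decrypt each position:
  D(3) - L(11) = 18 = S
  H(7) - D(3) = 4 = E
  L(11) - J(9) = 2 = C
  V(21) - B(1) = 20 = U
  C(2) - L(11) = 17 = R
  H(7) - D(3) = 4 = E
  Y(24) - J(9) = 15 = P
  S(18) - B(1) = 17 = R
  Z(25) - L(11) = 14 = O
  E(4) - D(3) = 1 = B
  N(13) - J(9) = 4 = E
Plaintext: SECUREPROBE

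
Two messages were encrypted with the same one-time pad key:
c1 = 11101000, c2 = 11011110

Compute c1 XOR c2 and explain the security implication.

Step 1: c1 XOR c2 = (m1 XOR k) XOR (m2 XOR k).
Step 2: By XOR associativity/commutativity: = m1 XOR m2 XOR k XOR k = m1 XOR m2.
Step 3: 11101000 XOR 11011110 = 00110110 = 54.
Step 4: The key cancels out! An attacker learns m1 XOR m2 = 54, revealing the relationship between plaintexts.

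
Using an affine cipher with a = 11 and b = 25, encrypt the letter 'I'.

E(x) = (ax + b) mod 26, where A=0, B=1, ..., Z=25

Step 1: Convert 'I' to number: x = 8.
Step 2: E(8) = (11 * 8 + 25) mod 26 = 113 mod 26 = 9.
Step 3: Convert 9 back to letter: J.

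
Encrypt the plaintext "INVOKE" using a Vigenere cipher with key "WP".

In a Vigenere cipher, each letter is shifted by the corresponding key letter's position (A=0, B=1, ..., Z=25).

Step 1: Repeat key to match plaintext length:
  Plaintext: INVOKE
  Key:       WPWPWP
Step 2: Encrypt each letter:
  I(8) + W(22) = (8+22) mod 26 = 4 = E
  N(13) + P(15) = (13+15) mod 26 = 2 = C
  V(21) + W(22) = (21+22) mod 26 = 17 = R
  O(14) + P(15) = (14+15) mod 26 = 3 = D
  K(10) + W(22) = (10+22) mod 26 = 6 = G
  E(4) + P(15) = (4+15) mod 26 = 19 = T
Ciphertext: ECRDGT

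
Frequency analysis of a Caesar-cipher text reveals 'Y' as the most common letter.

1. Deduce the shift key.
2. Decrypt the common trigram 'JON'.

Step 1: In English, 'E' is the most frequent letter (12.7%).
Step 2: The most frequent ciphertext letter is 'Y' (position 24).
Step 3: Shift = (24 - 4) mod 26 = 20.
Step 4: Decrypt 'JON' by shifting back 20:
  J -> P
  O -> U
  N -> T
Step 5: 'JON' decrypts to 'PUT'.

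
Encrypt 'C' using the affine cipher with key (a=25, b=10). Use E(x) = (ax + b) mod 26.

Step 1: Convert 'C' to number: x = 2.
Step 2: E(2) = (25 * 2 + 10) mod 26 = 60 mod 26 = 8.
Step 3: Convert 8 back to letter: I.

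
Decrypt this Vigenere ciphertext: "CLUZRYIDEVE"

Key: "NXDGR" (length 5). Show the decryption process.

Step 1: Key 'NXDGR' has length 5. Extended key: NXDGRNXDGRN
Step 2: Decrypt each position:
  C(2) - N(13) = 15 = P
  L(11) - X(23) = 14 = O
  U(20) - D(3) = 17 = R
  Z(25) - G(6) = 19 = T
  R(17) - R(17) = 0 = A
  Y(24) - N(13) = 11 = L
  I(8) - X(23) = 11 = L
  D(3) - D(3) = 0 = A
  E(4) - G(6) = 24 = Y
  V(21) - R(17) = 4 = E
  E(4) - N(13) = 17 = R
Plaintext: PORTALLAYER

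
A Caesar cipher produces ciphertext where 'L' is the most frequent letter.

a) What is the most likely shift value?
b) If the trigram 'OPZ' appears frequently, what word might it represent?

Step 1: In English, 'E' is the most frequent letter (12.7%).
Step 2: The most frequent ciphertext letter is 'L' (position 11).
Step 3: Shift = (11 - 4) mod 26 = 7.
Step 4: Decrypt 'OPZ' by shifting back 7:
  O -> H
  P -> I
  Z -> S
Step 5: 'OPZ' decrypts to 'HIS'.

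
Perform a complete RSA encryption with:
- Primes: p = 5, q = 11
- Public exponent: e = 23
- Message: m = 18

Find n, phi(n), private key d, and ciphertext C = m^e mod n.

Step 1: n = 5 * 11 = 55.
Step 2: phi(n) = (5-1)(11-1) = 4 * 10 = 40.
Step 3: Find d = 23^(-1) mod 40 = 7.
  Verify: 23 * 7 = 161 = 1 (mod 40).
Step 4: C = 18^23 mod 55 = 2.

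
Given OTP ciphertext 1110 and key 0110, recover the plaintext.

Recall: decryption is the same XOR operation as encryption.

Step 1: XOR ciphertext with key:
  Ciphertext: 1110
  Key:        0110
  XOR:        1000
Step 2: Plaintext = 1000 = 8 in decimal.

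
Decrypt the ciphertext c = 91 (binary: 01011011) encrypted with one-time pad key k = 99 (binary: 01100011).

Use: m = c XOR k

Step 1: XOR ciphertext with key:
  Ciphertext: 01011011
  Key:        01100011
  XOR:        00111000
Step 2: Plaintext = 00111000 = 56 in decimal.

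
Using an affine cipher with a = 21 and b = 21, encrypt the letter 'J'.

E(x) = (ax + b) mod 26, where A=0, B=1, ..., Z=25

Step 1: Convert 'J' to number: x = 9.
Step 2: E(9) = (21 * 9 + 21) mod 26 = 210 mod 26 = 2.
Step 3: Convert 2 back to letter: C.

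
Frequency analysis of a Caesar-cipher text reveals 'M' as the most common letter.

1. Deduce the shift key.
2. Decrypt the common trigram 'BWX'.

Step 1: In English, 'E' is the most frequent letter (12.7%).
Step 2: The most frequent ciphertext letter is 'M' (position 12).
Step 3: Shift = (12 - 4) mod 26 = 8.
Step 4: Decrypt 'BWX' by shifting back 8:
  B -> T
  W -> O
  X -> P
Step 5: 'BWX' decrypts to 'TOP'.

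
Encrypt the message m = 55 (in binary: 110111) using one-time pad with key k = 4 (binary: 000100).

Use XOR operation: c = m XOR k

Step 1: Write out the XOR operation bit by bit:
  Message: 110111
  Key:     000100
  XOR:     110011
Step 2: Convert to decimal: 110011 = 51.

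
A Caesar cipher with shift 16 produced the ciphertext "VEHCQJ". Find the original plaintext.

Step 1: Reverse the shift by subtracting 16 from each letter position.
  V (position 21) -> position (21-16) mod 26 = 5 -> F
  E (position 4) -> position (4-16) mod 26 = 14 -> O
  H (position 7) -> position (7-16) mod 26 = 17 -> R
  C (position 2) -> position (2-16) mod 26 = 12 -> M
  Q (position 16) -> position (16-16) mod 26 = 0 -> A
  J (position 9) -> position (9-16) mod 26 = 19 -> T
Decrypted message: FORMAT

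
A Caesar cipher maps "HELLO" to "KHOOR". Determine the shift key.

Step 1: Compare first letters: H (position 7) -> K (position 10).
Step 2: Shift = (10 - 7) mod 26 = 3.
The shift value is 3.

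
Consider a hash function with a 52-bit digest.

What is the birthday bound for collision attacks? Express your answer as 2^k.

Step 1: The birthday paradox gives collision probability ~50% after sqrt(2^n) = 2^(n/2) hashes.
Step 2: For 52-bit output: 2^(52/2) = 2^26.
Step 3: Approximately 2^26 hash computations needed.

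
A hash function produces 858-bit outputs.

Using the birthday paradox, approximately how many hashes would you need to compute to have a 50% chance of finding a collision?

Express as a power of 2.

Step 1: The birthday paradox gives collision probability ~50% after sqrt(2^n) = 2^(n/2) hashes.
Step 2: For 858-bit output: 2^(858/2) = 2^429.
Step 3: Approximately 2^429 hash computations needed.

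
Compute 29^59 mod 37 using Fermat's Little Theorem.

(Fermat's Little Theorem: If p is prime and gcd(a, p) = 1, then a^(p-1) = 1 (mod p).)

Step 1: Since 37 is prime, by Fermat's Little Theorem: 29^36 = 1 (mod 37).
Step 2: Reduce exponent: 59 mod 36 = 23.
Step 3: So 29^59 = 29^23 (mod 37).
Step 4: 29^23 mod 37 = 23.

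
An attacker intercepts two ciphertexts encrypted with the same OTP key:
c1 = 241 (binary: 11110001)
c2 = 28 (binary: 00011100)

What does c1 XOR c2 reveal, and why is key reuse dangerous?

Step 1: c1 XOR c2 = (m1 XOR k) XOR (m2 XOR k).
Step 2: By XOR associativity/commutativity: = m1 XOR m2 XOR k XOR k = m1 XOR m2.
Step 3: 11110001 XOR 00011100 = 11101101 = 237.
Step 4: The key cancels out! An attacker learns m1 XOR m2 = 237, revealing the relationship between plaintexts.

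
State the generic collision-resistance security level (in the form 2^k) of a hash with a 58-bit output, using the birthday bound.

Step 1: The birthday paradox gives collision probability ~50% after sqrt(2^n) = 2^(n/2) hashes.
Step 2: For 58-bit output: 2^(58/2) = 2^29.
Step 3: Approximately 2^29 hash computations needed.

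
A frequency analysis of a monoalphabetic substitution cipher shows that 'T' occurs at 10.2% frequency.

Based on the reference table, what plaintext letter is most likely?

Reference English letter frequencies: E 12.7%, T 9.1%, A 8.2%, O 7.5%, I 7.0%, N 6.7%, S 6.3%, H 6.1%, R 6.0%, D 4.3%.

Step 1: The observed frequency is 10.2%.
Step 2: Compare with English frequencies:
  E: 12.7% (difference: 2.5%)
  T: 9.1% (difference: 1.1%) <-- closest
  A: 8.2% (difference: 2.0%)
  O: 7.5% (difference: 2.7%)
  I: 7.0% (difference: 3.2%)
  N: 6.7% (difference: 3.5%)
  S: 6.3% (difference: 3.9%)
  H: 6.1% (difference: 4.1%)
  R: 6.0% (difference: 4.2%)
  D: 4.3% (difference: 5.9%)
Step 3: 'T' most likely represents 'T' (frequency 9.1%).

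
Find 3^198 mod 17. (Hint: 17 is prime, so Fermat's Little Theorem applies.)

Step 1: Since 17 is prime, by Fermat's Little Theorem: 3^16 = 1 (mod 17).
Step 2: Reduce exponent: 198 mod 16 = 6.
Step 3: So 3^198 = 3^6 (mod 17).
Step 4: 3^6 mod 17 = 15.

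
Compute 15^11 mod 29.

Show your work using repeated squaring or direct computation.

Step 1: Compute 15^11 mod 29 step by step, reducing modulo 29 at each step.
  15^1 mod 29 = 15
  15^2 mod 29 = (15 * 15) mod 29 = 22
  15^3 mod 29 = (22 * 15) mod 29 = 11
  15^4 mod 29 = (11 * 15) mod 29 = 20
  15^5 mod 29 = (20 * 15) mod 29 = 10
  15^6 mod 29 = (10 * 15) mod 29 = 5
  15^7 mod 29 = (5 * 15) mod 29 = 17
  15^8 mod 29 = (17 * 15) mod 29 = 23
  15^9 mod 29 = (23 * 15) mod 29 = 26
  15^10 mod 29 = (26 * 15) mod 29 = 13
  15^11 mod 29 = (13 * 15) mod 29 = 21
Step 2: Result = 21.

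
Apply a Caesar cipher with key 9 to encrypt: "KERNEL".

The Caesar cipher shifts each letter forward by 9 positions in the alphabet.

Step 1: For each letter, shift forward by 9 positions (mod 26).
  K (position 10) -> position (10+9) mod 26 = 19 -> T
  E (position 4) -> position (4+9) mod 26 = 13 -> N
  R (position 17) -> position (17+9) mod 26 = 0 -> A
  N (position 13) -> position (13+9) mod 26 = 22 -> W
  E (position 4) -> position (4+9) mod 26 = 13 -> N
  L (position 11) -> position (11+9) mod 26 = 20 -> U
Result: TNAWNU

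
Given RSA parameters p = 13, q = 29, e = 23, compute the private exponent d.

Step 1: n = 13 * 29 = 377.
Step 2: phi(n) = 12 * 28 = 336.
Step 3: Find d such that 23 * d = 1 (mod 336).
Step 4: d = 23^(-1) mod 336 = 263.
Verification: 23 * 263 = 6049 = 18 * 336 + 1.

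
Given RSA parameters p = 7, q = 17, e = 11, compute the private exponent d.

Step 1: n = 7 * 17 = 119.
Step 2: phi(n) = 6 * 16 = 96.
Step 3: Find d such that 11 * d = 1 (mod 96).
Step 4: d = 11^(-1) mod 96 = 35.
Verification: 11 * 35 = 385 = 4 * 96 + 1.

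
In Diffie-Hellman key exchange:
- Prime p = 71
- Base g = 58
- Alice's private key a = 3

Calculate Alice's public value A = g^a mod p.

Step 1: A = g^a mod p = 58^3 mod 71.
  58^1 mod 71 = 58
  58^2 mod 71 = (58 * 58) mod 71 = 27
  58^3 mod 71 = (27 * 58) mod 71 = 4
Result: A = 4.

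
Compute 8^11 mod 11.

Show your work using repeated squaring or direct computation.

Step 1: Compute 8^11 mod 11 step by step, reducing modulo 11 at each step.
  8^1 mod 11 = 8
  8^2 mod 11 = (8 * 8) mod 11 = 9
  8^3 mod 11 = (9 * 8) mod 11 = 6
  8^4 mod 11 = (6 * 8) mod 11 = 4
  8^5 mod 11 = (4 * 8) mod 11 = 10
  8^6 mod 11 = (10 * 8) mod 11 = 3
  8^7 mod 11 = (3 * 8) mod 11 = 2
  8^8 mod 11 = (2 * 8) mod 11 = 5
  8^9 mod 11 = (5 * 8) mod 11 = 7
  8^10 mod 11 = (7 * 8) mod 11 = 1
  8^11 mod 11 = (1 * 8) mod 11 = 8
Step 2: Result = 8.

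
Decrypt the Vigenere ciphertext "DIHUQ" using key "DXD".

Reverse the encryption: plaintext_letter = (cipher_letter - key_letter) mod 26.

Step 1: Extend key: DXDDX
Step 2: Decrypt each letter (c - k) mod 26:
  D(3) - D(3) = (3-3) mod 26 = 0 = A
  I(8) - X(23) = (8-23) mod 26 = 11 = L
  H(7) - D(3) = (7-3) mod 26 = 4 = E
  U(20) - D(3) = (20-3) mod 26 = 17 = R
  Q(16) - X(23) = (16-23) mod 26 = 19 = T
Plaintext: ALERT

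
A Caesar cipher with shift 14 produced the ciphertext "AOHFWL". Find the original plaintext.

Step 1: Reverse the shift by subtracting 14 from each letter position.
  A (position 0) -> position (0-14) mod 26 = 12 -> M
  O (position 14) -> position (14-14) mod 26 = 0 -> A
  H (position 7) -> position (7-14) mod 26 = 19 -> T
  F (position 5) -> position (5-14) mod 26 = 17 -> R
  W (position 22) -> position (22-14) mod 26 = 8 -> I
  L (position 11) -> position (11-14) mod 26 = 23 -> X
Decrypted message: MATRIX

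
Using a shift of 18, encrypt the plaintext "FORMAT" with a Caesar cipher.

Step 1: For each letter, shift forward by 18 positions (mod 26).
  F (position 5) -> position (5+18) mod 26 = 23 -> X
  O (position 14) -> position (14+18) mod 26 = 6 -> G
  R (position 17) -> position (17+18) mod 26 = 9 -> J
  M (position 12) -> position (12+18) mod 26 = 4 -> E
  A (position 0) -> position (0+18) mod 26 = 18 -> S
  T (position 19) -> position (19+18) mod 26 = 11 -> L
Result: XGJESL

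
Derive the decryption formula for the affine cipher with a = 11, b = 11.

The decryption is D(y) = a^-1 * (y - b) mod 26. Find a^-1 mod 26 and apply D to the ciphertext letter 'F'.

Step 1: Find a^-1, the modular inverse of 11 mod 26.
Step 2: We need 11 * a^-1 = 1 (mod 26).
Step 3: 11 * 19 = 209 = 8 * 26 + 1, so a^-1 = 19.
Step 4: D(y) = 19(y - 11) mod 26.
Step 5: Apply to 'F' (y = 5): D(5) = 19 * (5 - 11) mod 26 = 19 * -6 mod 26 = 16 -> 'Q'.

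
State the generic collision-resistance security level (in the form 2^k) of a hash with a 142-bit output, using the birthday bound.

Step 1: The birthday paradox gives collision probability ~50% after sqrt(2^n) = 2^(n/2) hashes.
Step 2: For 142-bit output: 2^(142/2) = 2^71.
Step 3: Approximately 2^71 hash computations needed.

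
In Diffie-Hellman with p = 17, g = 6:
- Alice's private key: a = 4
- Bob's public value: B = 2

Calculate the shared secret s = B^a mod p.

Step 1: s = B^a mod p = 2^4 mod 17.
  2^1 mod 17 = 2
  2^2 mod 17 = (2 * 2) mod 17 = 4
  2^3 mod 17 = (4 * 2) mod 17 = 8
  2^4 mod 17 = (8 * 2) mod 17 = 16
Result: shared secret = 16.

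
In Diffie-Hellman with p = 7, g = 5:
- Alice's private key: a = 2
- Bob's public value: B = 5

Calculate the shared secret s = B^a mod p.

Step 1: s = B^a mod p = 5^2 mod 7.
  5^1 mod 7 = 5
  5^2 mod 7 = (5 * 5) mod 7 = 4
Result: shared secret = 4.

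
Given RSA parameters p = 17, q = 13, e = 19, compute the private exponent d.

Step 1: n = 17 * 13 = 221.
Step 2: phi(n) = 16 * 12 = 192.
Step 3: Find d such that 19 * d = 1 (mod 192).
Step 4: d = 19^(-1) mod 192 = 91.
Verification: 19 * 91 = 1729 = 9 * 192 + 1.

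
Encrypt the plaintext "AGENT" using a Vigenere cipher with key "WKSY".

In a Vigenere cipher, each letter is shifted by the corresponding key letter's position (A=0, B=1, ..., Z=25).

Step 1: Repeat key to match plaintext length:
  Plaintext: AGENT
  Key:       WKSYW
Step 2: Encrypt each letter:
  A(0) + W(22) = (0+22) mod 26 = 22 = W
  G(6) + K(10) = (6+10) mod 26 = 16 = Q
  E(4) + S(18) = (4+18) mod 26 = 22 = W
  N(13) + Y(24) = (13+24) mod 26 = 11 = L
  T(19) + W(22) = (19+22) mod 26 = 15 = P
Ciphertext: WQWLP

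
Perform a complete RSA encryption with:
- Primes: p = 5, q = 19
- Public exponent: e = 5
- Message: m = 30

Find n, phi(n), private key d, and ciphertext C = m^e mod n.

Step 1: n = 5 * 19 = 95.
Step 2: phi(n) = (5-1)(19-1) = 4 * 18 = 72.
Step 3: Find d = 5^(-1) mod 72 = 29.
  Verify: 5 * 29 = 145 = 1 (mod 72).
Step 4: C = 30^5 mod 95 = 45.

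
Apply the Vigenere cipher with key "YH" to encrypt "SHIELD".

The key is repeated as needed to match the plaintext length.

Step 1: Repeat key to match plaintext length:
  Plaintext: SHIELD
  Key:       YHYHYH
Step 2: Encrypt each letter:
  S(18) + Y(24) = (18+24) mod 26 = 16 = Q
  H(7) + H(7) = (7+7) mod 26 = 14 = O
  I(8) + Y(24) = (8+24) mod 26 = 6 = G
  E(4) + H(7) = (4+7) mod 26 = 11 = L
  L(11) + Y(24) = (11+24) mod 26 = 9 = J
  D(3) + H(7) = (3+7) mod 26 = 10 = K
Ciphertext: QOGLJK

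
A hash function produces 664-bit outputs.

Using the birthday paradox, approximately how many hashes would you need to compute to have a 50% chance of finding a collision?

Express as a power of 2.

Step 1: The birthday paradox gives collision probability ~50% after sqrt(2^n) = 2^(n/2) hashes.
Step 2: For 664-bit output: 2^(664/2) = 2^332.
Step 3: Approximately 2^332 hash computations needed.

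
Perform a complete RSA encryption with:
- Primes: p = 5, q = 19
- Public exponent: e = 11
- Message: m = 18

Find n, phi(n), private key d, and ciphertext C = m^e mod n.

Step 1: n = 5 * 19 = 95.
Step 2: phi(n) = (5-1)(19-1) = 4 * 18 = 72.
Step 3: Find d = 11^(-1) mod 72 = 59.
  Verify: 11 * 59 = 649 = 1 (mod 72).
Step 4: C = 18^11 mod 95 = 37.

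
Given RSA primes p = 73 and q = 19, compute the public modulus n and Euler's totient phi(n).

Step 1: n = p * q = 73 * 19 = 1387.
Step 2: phi(n) = (p-1)(q-1) = 72 * 18 = 1296.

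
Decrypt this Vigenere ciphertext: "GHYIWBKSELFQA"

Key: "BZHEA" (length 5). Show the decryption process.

Step 1: Key 'BZHEA' has length 5. Extended key: BZHEABZHEABZH
Step 2: Decrypt each position:
  G(6) - B(1) = 5 = F
  H(7) - Z(25) = 8 = I
  Y(24) - H(7) = 17 = R
  I(8) - E(4) = 4 = E
  W(22) - A(0) = 22 = W
  B(1) - B(1) = 0 = A
  K(10) - Z(25) = 11 = L
  S(18) - H(7) = 11 = L
  E(4) - E(4) = 0 = A
  L(11) - A(0) = 11 = L
  F(5) - B(1) = 4 = E
  Q(16) - Z(25) = 17 = R
  A(0) - H(7) = 19 = T
Plaintext: FIREWALLALERT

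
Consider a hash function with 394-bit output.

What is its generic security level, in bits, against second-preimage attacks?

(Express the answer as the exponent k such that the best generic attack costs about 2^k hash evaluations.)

Step 1: The hash has a 394-bit output.
Step 2: Second-preimage resistance means: given a specific input x, it should be infeasible to find a different y with h(y) = h(x).
With a 394-bit output, a generic search for a second preimage costs about 2^394 evaluations (each trial matches the fixed target with probability 2^-394).
Step 3: Security level = 394 bits.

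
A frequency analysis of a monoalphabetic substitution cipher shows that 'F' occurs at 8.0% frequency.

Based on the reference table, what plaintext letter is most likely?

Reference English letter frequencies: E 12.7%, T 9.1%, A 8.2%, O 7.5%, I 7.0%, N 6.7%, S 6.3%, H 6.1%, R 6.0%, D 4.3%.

Step 1: The observed frequency is 8.0%.
Step 2: Compare with English frequencies:
  E: 12.7% (difference: 4.7%)
  T: 9.1% (difference: 1.1%)
  A: 8.2% (difference: 0.2%) <-- closest
  O: 7.5% (difference: 0.5%)
  I: 7.0% (difference: 1.0%)
  N: 6.7% (difference: 1.3%)
  S: 6.3% (difference: 1.7%)
  H: 6.1% (difference: 1.9%)
  R: 6.0% (difference: 2.0%)
  D: 4.3% (difference: 3.7%)
Step 3: 'F' most likely represents 'A' (frequency 8.2%).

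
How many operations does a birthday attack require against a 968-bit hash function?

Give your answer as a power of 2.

Step 1: The birthday paradox gives collision probability ~50% after sqrt(2^n) = 2^(n/2) hashes.
Step 2: For 968-bit output: 2^(968/2) = 2^484.
Step 3: Approximately 2^484 hash computations needed.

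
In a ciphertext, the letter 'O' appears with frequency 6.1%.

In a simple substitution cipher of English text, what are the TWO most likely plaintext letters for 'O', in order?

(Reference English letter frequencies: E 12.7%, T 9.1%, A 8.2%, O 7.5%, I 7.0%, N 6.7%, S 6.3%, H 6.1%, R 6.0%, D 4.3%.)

Step 1: Observed frequency of 'O' is 6.1%.
Step 2: Compute distances to each reference frequency and sort:
  H (6.1%): difference = 0.0% <-- BEST
  R (6.0%): difference = 0.1% <-- RUNNER-UP
  S (6.3%): difference = 0.2%
  N (6.7%): difference = 0.6%
  I (7.0%): difference = 0.9%
Step 3: Most likely is 'H' (6.1%, diff 0.0%); second most likely is 'R' (6.0%, diff 0.1%).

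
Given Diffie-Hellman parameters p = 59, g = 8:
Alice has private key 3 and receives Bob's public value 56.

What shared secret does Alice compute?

Step 1: s = B^a mod p = 56^3 mod 59.
  56^1 mod 59 = 56
  56^2 mod 59 = (56 * 56) mod 59 = 9
  56^3 mod 59 = (9 * 56) mod 59 = 32
Result: shared secret = 32.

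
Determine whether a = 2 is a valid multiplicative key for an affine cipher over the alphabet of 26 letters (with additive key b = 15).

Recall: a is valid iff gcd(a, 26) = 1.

Step 1: Compute gcd(2, 26).
Step 2: gcd(2, 26) = 2.
Since gcd = 2 != 1, 2 shares a common factor with 26, so it cannot be used.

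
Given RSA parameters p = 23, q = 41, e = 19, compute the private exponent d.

Step 1: n = 23 * 41 = 943.
Step 2: phi(n) = 22 * 40 = 880.
Step 3: Find d such that 19 * d = 1 (mod 880).
Step 4: d = 19^(-1) mod 880 = 139.
Verification: 19 * 139 = 2641 = 3 * 880 + 1.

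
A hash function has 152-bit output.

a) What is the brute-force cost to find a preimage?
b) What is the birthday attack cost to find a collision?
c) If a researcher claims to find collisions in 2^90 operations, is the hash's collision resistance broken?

Step 1: Preimage resistance requires brute-force of 2^152 operations.
Step 2: Collision resistance (birthday bound) = 2^(152/2) = 2^76.
Step 3: The claimed attack costs 2^90 operations.
Step 4: Since 2^90 >= 2^76, the claimed attack is no faster than the generic birthday attack, so this does not break collision resistance.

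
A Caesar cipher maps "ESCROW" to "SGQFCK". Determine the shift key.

Step 1: Compare first letters: E (position 4) -> S (position 18).
Step 2: Shift = (18 - 4) mod 26 = 14.
The shift value is 14.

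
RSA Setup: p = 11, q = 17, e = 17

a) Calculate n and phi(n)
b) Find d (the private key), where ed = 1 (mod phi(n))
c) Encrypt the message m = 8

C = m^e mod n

Step 1: n = 11 * 17 = 187.
Step 2: phi(n) = (11-1)(17-1) = 10 * 16 = 160.
Step 3: Find d = 17^(-1) mod 160 = 113.
  Verify: 17 * 113 = 1921 = 1 (mod 160).
Step 4: C = 8^17 mod 187 = 178.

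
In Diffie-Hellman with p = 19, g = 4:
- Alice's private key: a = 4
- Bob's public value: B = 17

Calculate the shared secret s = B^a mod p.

Step 1: s = B^a mod p = 17^4 mod 19.
  17^1 mod 19 = 17
  17^2 mod 19 = (17 * 17) mod 19 = 4
  17^3 mod 19 = (4 * 17) mod 19 = 11
  17^4 mod 19 = (11 * 17) mod 19 = 16
Result: shared secret = 16.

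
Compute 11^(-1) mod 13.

Step 1: We need x such that 11 * x = 1 (mod 13).
Step 2: Using the extended Euclidean algorithm or trial:
  11 * 6 = 66 = 5 * 13 + 1.
Step 3: Since 66 mod 13 = 1, the inverse is x = 6.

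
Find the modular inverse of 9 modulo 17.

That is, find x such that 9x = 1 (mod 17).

Step 1: We need x such that 9 * x = 1 (mod 17).
Step 2: Using the extended Euclidean algorithm or trial:
  9 * 2 = 18 = 1 * 17 + 1.
Step 3: Since 18 mod 17 = 1, the inverse is x = 2.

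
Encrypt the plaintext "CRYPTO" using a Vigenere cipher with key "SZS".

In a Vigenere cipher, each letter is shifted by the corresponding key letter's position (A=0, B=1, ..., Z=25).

Step 1: Repeat key to match plaintext length:
  Plaintext: CRYPTO
  Key:       SZSSZS
Step 2: Encrypt each letter:
  C(2) + S(18) = (2+18) mod 26 = 20 = U
  R(17) + Z(25) = (17+25) mod 26 = 16 = Q
  Y(24) + S(18) = (24+18) mod 26 = 16 = Q
  P(15) + S(18) = (15+18) mod 26 = 7 = H
  T(19) + Z(25) = (19+25) mod 26 = 18 = S
  O(14) + S(18) = (14+18) mod 26 = 6 = G
Ciphertext: UQQHSG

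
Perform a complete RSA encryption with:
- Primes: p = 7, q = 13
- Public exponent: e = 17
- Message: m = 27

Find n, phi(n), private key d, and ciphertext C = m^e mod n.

Step 1: n = 7 * 13 = 91.
Step 2: phi(n) = (7-1)(13-1) = 6 * 12 = 72.
Step 3: Find d = 17^(-1) mod 72 = 17.
  Verify: 17 * 17 = 289 = 1 (mod 72).
Step 4: C = 27^17 mod 91 = 27.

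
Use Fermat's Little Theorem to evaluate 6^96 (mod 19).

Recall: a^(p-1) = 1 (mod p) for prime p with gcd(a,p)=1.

Step 1: Since 19 is prime, by Fermat's Little Theorem: 6^18 = 1 (mod 19).
Step 2: Reduce exponent: 96 mod 18 = 6.
Step 3: So 6^96 = 6^6 (mod 19).
Step 4: 6^6 mod 19 = 11.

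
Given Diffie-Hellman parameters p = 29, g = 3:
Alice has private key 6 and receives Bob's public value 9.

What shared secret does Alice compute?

Step 1: s = B^a mod p = 9^6 mod 29.
  9^1 mod 29 = 9
  9^2 mod 29 = (9 * 9) mod 29 = 23
  9^3 mod 29 = (23 * 9) mod 29 = 4
  9^4 mod 29 = (4 * 9) mod 29 = 7
  9^5 mod 29 = (7 * 9) mod 29 = 5
  9^6 mod 29 = (5 * 9) mod 29 = 16
Result: shared secret = 16.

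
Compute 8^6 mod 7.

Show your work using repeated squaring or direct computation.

Step 1: Compute 8^6 mod 7 step by step, reducing modulo 7 at each step.
  8^1 mod 7 = 1
  8^2 mod 7 = (1 * 8) mod 7 = 1
  8^3 mod 7 = (1 * 8) mod 7 = 1
  8^4 mod 7 = (1 * 8) mod 7 = 1
  8^5 mod 7 = (1 * 8) mod 7 = 1
  8^6 mod 7 = (1 * 8) mod 7 = 1
Step 2: Result = 1.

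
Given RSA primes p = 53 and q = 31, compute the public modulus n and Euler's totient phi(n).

Step 1: n = p * q = 53 * 31 = 1643.
Step 2: phi(n) = (p-1)(q-1) = 52 * 30 = 1560.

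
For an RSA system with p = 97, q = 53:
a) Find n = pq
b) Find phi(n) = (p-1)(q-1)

Step 1: n = p * q = 97 * 53 = 5141.
Step 2: phi(n) = (p-1)(q-1) = 96 * 52 = 4992.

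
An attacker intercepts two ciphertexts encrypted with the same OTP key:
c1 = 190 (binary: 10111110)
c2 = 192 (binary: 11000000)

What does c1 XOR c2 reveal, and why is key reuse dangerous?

Step 1: c1 XOR c2 = (m1 XOR k) XOR (m2 XOR k).
Step 2: By XOR associativity/commutativity: = m1 XOR m2 XOR k XOR k = m1 XOR m2.
Step 3: 10111110 XOR 11000000 = 01111110 = 126.
Step 4: The key cancels out! An attacker learns m1 XOR m2 = 126, revealing the relationship between plaintexts.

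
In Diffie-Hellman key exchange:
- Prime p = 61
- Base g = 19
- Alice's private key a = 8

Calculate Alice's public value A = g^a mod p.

Step 1: A = g^a mod p = 19^8 mod 61.
  19^1 mod 61 = 19
  19^2 mod 61 = (19 * 19) mod 61 = 56
  19^3 mod 61 = (56 * 19) mod 61 = 27
  19^4 mod 61 = (27 * 19) mod 61 = 25
  19^5 mod 61 = (25 * 19) mod 61 = 48
  19^6 mod 61 = (48 * 19) mod 61 = 58
  19^7 mod 61 = (58 * 19) mod 61 = 4
  19^8 mod 61 = (4 * 19) mod 61 = 15
Result: A = 15.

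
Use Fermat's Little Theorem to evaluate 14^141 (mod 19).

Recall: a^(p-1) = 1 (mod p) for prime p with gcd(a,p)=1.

Step 1: Since 19 is prime, by Fermat's Little Theorem: 14^18 = 1 (mod 19).
Step 2: Reduce exponent: 141 mod 18 = 15.
Step 3: So 14^141 = 14^15 (mod 19).
Step 4: 14^15 mod 19 = 12.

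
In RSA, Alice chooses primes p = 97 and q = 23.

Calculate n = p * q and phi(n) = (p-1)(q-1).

Step 1: n = p * q = 97 * 23 = 2231.
Step 2: phi(n) = (p-1)(q-1) = 96 * 22 = 2112.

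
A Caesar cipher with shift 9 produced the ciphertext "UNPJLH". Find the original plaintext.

Step 1: Reverse the shift by subtracting 9 from each letter position.
  U (position 20) -> position (20-9) mod 26 = 11 -> L
  N (position 13) -> position (13-9) mod 26 = 4 -> E
  P (position 15) -> position (15-9) mod 26 = 6 -> G
  J (position 9) -> position (9-9) mod 26 = 0 -> A
  L (position 11) -> position (11-9) mod 26 = 2 -> C
  H (position 7) -> position (7-9) mod 26 = 24 -> Y
Decrypted message: LEGACY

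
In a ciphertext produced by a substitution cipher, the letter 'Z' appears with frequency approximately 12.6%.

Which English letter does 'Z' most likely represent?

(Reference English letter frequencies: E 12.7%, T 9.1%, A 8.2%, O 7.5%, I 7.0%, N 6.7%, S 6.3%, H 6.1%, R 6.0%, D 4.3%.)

Step 1: The observed frequency is 12.6%.
Step 2: Compare with English frequencies:
  E: 12.7% (difference: 0.1%) <-- closest
  T: 9.1% (difference: 3.5%)
  A: 8.2% (difference: 4.4%)
  O: 7.5% (difference: 5.1%)
  I: 7.0% (difference: 5.6%)
  N: 6.7% (difference: 5.9%)
  S: 6.3% (difference: 6.3%)
  H: 6.1% (difference: 6.5%)
  R: 6.0% (difference: 6.6%)
  D: 4.3% (difference: 8.3%)
Step 3: 'Z' most likely represents 'E' (frequency 12.7%).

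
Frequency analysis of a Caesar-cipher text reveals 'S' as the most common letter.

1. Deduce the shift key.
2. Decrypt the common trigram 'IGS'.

Step 1: In English, 'E' is the most frequent letter (12.7%).
Step 2: The most frequent ciphertext letter is 'S' (position 18).
Step 3: Shift = (18 - 4) mod 26 = 14.
Step 4: Decrypt 'IGS' by shifting back 14:
  I -> U
  G -> S
  S -> E
Step 5: 'IGS' decrypts to 'USE'.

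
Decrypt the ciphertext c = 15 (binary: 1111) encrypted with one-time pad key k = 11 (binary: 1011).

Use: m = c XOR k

Step 1: XOR ciphertext with key:
  Ciphertext: 1111
  Key:        1011
  XOR:        0100
Step 2: Plaintext = 0100 = 4 in decimal.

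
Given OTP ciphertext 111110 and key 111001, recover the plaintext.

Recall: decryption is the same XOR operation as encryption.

Step 1: XOR ciphertext with key:
  Ciphertext: 111110
  Key:        111001
  XOR:        000111
Step 2: Plaintext = 000111 = 7 in decimal.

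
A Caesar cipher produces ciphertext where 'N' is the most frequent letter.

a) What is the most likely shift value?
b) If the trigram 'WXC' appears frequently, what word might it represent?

Step 1: In English, 'E' is the most frequent letter (12.7%).
Step 2: The most frequent ciphertext letter is 'N' (position 13).
Step 3: Shift = (13 - 4) mod 26 = 9.
Step 4: Decrypt 'WXC' by shifting back 9:
  W -> N
  X -> O
  C -> T
Step 5: 'WXC' decrypts to 'NOT'.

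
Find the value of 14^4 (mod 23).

Step 1: Compute 14^4 mod 23 step by step, reducing modulo 23 at each step.
  14^1 mod 23 = 14
  14^2 mod 23 = (14 * 14) mod 23 = 12
  14^3 mod 23 = (12 * 14) mod 23 = 7
  14^4 mod 23 = (7 * 14) mod 23 = 6
Step 2: Result = 6.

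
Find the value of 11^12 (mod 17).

Step 1: Compute 11^12 mod 17 step by step, reducing modulo 17 at each step.
  11^1 mod 17 = 11
  11^2 mod 17 = (11 * 11) mod 17 = 2
  11^3 mod 17 = (2 * 11) mod 17 = 5
  11^4 mod 17 = (5 * 11) mod 17 = 4
  11^5 mod 17 = (4 * 11) mod 17 = 10
  11^6 mod 17 = (10 * 11) mod 17 = 8
  11^7 mod 17 = (8 * 11) mod 17 = 3
  11^8 mod 17 = (3 * 11) mod 17 = 16
  11^9 mod 17 = (16 * 11) mod 17 = 6
  11^10 mod 17 = (6 * 11) mod 17 = 15
  11^11 mod 17 = (15 * 11) mod 17 = 12
  11^12 mod 17 = (12 * 11) mod 17 = 13
Step 2: Result = 13.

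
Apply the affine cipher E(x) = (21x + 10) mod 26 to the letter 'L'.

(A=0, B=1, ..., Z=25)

Step 1: Convert 'L' to number: x = 11.
Step 2: E(11) = (21 * 11 + 10) mod 26 = 241 mod 26 = 7.
Step 3: Convert 7 back to letter: H.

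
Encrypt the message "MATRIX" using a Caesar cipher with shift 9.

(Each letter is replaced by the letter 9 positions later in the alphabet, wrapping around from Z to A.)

Step 1: For each letter, shift forward by 9 positions (mod 26).
  M (position 12) -> position (12+9) mod 26 = 21 -> V
  A (position 0) -> position (0+9) mod 26 = 9 -> J
  T (position 19) -> position (19+9) mod 26 = 2 -> C
  R (position 17) -> position (17+9) mod 26 = 0 -> A
  I (position 8) -> position (8+9) mod 26 = 17 -> R
  X (position 23) -> position (23+9) mod 26 = 6 -> G
Result: VJCARG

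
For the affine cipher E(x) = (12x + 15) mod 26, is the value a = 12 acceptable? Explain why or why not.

Step 1: Compute gcd(12, 26).
Step 2: gcd(12, 26) = 2.
Since gcd = 2 != 1, 12 shares a common factor with 26, so it cannot be used.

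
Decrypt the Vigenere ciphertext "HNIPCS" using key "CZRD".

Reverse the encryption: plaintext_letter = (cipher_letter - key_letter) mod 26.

Step 1: Extend key: CZRDCZ
Step 2: Decrypt each letter (c - k) mod 26:
  H(7) - C(2) = (7-2) mod 26 = 5 = F
  N(13) - Z(25) = (13-25) mod 26 = 14 = O
  I(8) - R(17) = (8-17) mod 26 = 17 = R
  P(15) - D(3) = (15-3) mod 26 = 12 = M
  C(2) - C(2) = (2-2) mod 26 = 0 = A
  S(18) - Z(25) = (18-25) mod 26 = 19 = T
Plaintext: FORMAT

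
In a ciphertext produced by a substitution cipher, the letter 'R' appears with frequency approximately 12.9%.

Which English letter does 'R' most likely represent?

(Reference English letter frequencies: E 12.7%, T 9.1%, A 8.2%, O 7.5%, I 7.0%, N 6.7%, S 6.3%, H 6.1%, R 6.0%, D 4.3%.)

Step 1: The observed frequency is 12.9%.
Step 2: Compare with English frequencies:
  E: 12.7% (difference: 0.2%) <-- closest
  T: 9.1% (difference: 3.8%)
  A: 8.2% (difference: 4.7%)
  O: 7.5% (difference: 5.4%)
  I: 7.0% (difference: 5.9%)
  N: 6.7% (difference: 6.2%)
  S: 6.3% (difference: 6.6%)
  H: 6.1% (difference: 6.8%)
  R: 6.0% (difference: 6.9%)
  D: 4.3% (difference: 8.6%)
Step 3: 'R' most likely represents 'E' (frequency 12.7%).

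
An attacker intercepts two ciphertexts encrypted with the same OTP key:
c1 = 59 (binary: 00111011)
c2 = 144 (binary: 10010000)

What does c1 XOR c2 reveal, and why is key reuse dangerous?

Step 1: c1 XOR c2 = (m1 XOR k) XOR (m2 XOR k).
Step 2: By XOR associativity/commutativity: = m1 XOR m2 XOR k XOR k = m1 XOR m2.
Step 3: 00111011 XOR 10010000 = 10101011 = 171.
Step 4: The key cancels out! An attacker learns m1 XOR m2 = 171, revealing the relationship between plaintexts.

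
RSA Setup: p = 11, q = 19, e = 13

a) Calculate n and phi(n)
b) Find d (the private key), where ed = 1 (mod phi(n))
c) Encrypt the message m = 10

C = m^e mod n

Step 1: n = 11 * 19 = 209.
Step 2: phi(n) = (11-1)(19-1) = 10 * 18 = 180.
Step 3: Find d = 13^(-1) mod 180 = 97.
  Verify: 13 * 97 = 1261 = 1 (mod 180).
Step 4: C = 10^13 mod 209 = 32.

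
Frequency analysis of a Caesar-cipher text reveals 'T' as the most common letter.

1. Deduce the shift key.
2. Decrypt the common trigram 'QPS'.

Step 1: In English, 'E' is the most frequent letter (12.7%).
Step 2: The most frequent ciphertext letter is 'T' (position 19).
Step 3: Shift = (19 - 4) mod 26 = 15.
Step 4: Decrypt 'QPS' by shifting back 15:
  Q -> B
  P -> A
  S -> D
Step 5: 'QPS' decrypts to 'BAD'.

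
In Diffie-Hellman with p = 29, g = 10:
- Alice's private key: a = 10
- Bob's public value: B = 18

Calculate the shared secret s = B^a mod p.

Step 1: s = B^a mod p = 18^10 mod 29.
  18^1 mod 29 = 18
  18^2 mod 29 = (18 * 18) mod 29 = 5
  18^3 mod 29 = (5 * 18) mod 29 = 3
  18^4 mod 29 = (3 * 18) mod 29 = 25
  18^5 mod 29 = (25 * 18) mod 29 = 15
  18^6 mod 29 = (15 * 18) mod 29 = 9
  18^7 mod 29 = (9 * 18) mod 29 = 17
  18^8 mod 29 = (17 * 18) mod 29 = 16
  18^9 mod 29 = (16 * 18) mod 29 = 27
  18^10 mod 29 = (27 * 18) mod 29 = 22
Result: shared secret = 22.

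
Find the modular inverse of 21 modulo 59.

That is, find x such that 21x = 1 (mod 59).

Step 1: We need x such that 21 * x = 1 (mod 59).
Step 2: Using the extended Euclidean algorithm or trial:
  21 * 45 = 945 = 16 * 59 + 1.
Step 3: Since 945 mod 59 = 1, the inverse is x = 45.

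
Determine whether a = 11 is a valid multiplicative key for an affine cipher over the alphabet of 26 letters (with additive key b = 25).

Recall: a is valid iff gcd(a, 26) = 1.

Step 1: Compute gcd(11, 26).
Step 2: gcd(11, 26) = 1.
Since gcd = 1, 11 is coprime with 26, so it is a valid key.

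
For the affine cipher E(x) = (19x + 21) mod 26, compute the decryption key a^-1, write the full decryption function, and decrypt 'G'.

Step 1: Find a^-1, the modular inverse of 19 mod 26.
Step 2: We need 19 * a^-1 = 1 (mod 26).
Step 3: 19 * 11 = 209 = 8 * 26 + 1, so a^-1 = 11.
Step 4: D(y) = 11(y - 21) mod 26.
Step 5: Apply to 'G' (y = 6): D(6) = 11 * (6 - 21) mod 26 = 11 * -15 mod 26 = 17 -> 'R'.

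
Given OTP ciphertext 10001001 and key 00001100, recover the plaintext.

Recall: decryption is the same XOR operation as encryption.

Step 1: XOR ciphertext with key:
  Ciphertext: 10001001
  Key:        00001100
  XOR:        10000101
Step 2: Plaintext = 10000101 = 133 in decimal.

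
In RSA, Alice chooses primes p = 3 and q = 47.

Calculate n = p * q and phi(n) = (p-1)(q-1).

Step 1: n = p * q = 3 * 47 = 141.
Step 2: phi(n) = (p-1)(q-1) = 2 * 46 = 92.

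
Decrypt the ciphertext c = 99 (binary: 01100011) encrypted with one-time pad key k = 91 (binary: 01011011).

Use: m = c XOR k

Step 1: XOR ciphertext with key:
  Ciphertext: 01100011
  Key:        01011011
  XOR:        00111000
Step 2: Plaintext = 00111000 = 56 in decimal.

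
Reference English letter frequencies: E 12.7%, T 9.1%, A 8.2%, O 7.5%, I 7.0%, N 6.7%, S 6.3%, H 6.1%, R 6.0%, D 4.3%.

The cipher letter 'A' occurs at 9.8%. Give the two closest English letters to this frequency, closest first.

Step 1: Observed frequency of 'A' is 9.8%.
Step 2: Compute distances to each reference frequency and sort:
  T (9.1%): difference = 0.7% <-- BEST
  A (8.2%): difference = 1.6% <-- RUNNER-UP
  O (7.5%): difference = 2.3%
  I (7.0%): difference = 2.8%
  E (12.7%): difference = 2.9%
Step 3: Most likely is 'T' (9.1%, diff 0.7%); second most likely is 'A' (8.2%, diff 1.6%).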